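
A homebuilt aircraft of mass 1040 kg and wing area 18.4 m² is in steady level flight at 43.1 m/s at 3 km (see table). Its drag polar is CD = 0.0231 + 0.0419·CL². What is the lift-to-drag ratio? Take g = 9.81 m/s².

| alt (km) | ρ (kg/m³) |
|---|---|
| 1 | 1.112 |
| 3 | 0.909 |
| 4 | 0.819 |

L/D = 16

At 3 km, from the table: ρ = 0.909 kg/m³.
In steady level flight, lift balances weight: W = mg = 1040 × 9.81 = 10202 N.
q = ½ρv² = ½ × 0.909 × 43.1² = 844.3 Pa.
CL = W/(q·S) = 10202 / (844.3 × 18.4) = 0.6567.
CD = 0.0231 + 0.0419 × 0.6567² = 0.04117.
L/D = CL/CD = 0.6567 / 0.04117 = 16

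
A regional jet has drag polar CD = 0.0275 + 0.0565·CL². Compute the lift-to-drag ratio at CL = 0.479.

CD = 0.0275 + 0.0565 × 0.479² = 0.04046
L/D = CL/CD = 0.479 / 0.04046 = 11.8

L/D = 11.8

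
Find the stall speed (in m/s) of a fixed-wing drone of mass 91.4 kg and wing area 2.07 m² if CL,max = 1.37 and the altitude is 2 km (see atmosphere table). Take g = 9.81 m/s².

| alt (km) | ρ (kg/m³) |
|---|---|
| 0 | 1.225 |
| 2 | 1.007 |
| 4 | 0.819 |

V_stall = 25.1 m/s

At 2 km, from the table: ρ = 1.007 kg/m³.
Weight W = mg = 91.4 × 9.81 = 896.6 N.
V_stall = √(2W/(ρ·S·CL,max)) = √(2 × 896.6 / (1.007 × 2.07 × 1.37))
V_stall = √627.9 = 25.1 m/s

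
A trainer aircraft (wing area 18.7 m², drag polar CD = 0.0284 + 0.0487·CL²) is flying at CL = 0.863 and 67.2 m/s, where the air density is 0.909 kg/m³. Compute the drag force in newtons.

CD = 0.0284 + 0.0487 × 0.863² = 0.06467
D = ½ρv²S·CD = ½ × 0.909 × 67.2² × 18.7 × 0.06467 = 2480 N

D = 2480 N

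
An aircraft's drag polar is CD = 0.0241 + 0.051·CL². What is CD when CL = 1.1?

CD = 0.0858

CD = 0.0241 + 0.051 × 1.1² = 0.0241 + 0.06171 = 0.0858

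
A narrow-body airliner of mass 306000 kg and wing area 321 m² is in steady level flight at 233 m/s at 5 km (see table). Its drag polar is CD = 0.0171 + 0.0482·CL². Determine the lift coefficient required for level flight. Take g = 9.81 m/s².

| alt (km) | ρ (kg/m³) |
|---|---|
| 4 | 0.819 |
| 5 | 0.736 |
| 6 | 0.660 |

CL = 0.468

At 5 km, from the table: ρ = 0.736 kg/m³.
Level flight ⇒ L = W = m·g = 306000 × 9.81 = 3.0019×10^6 N.
q = ½ρv² = ½ × 0.736 × 233² = 19980 Pa.
CL = W/(q·S) = 3.0019×10^6 / (19980 × 321) = 0.4681.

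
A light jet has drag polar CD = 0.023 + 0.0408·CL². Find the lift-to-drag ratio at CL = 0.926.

CD = 0.023 + 0.0408 × 0.926² = 0.05799
L/D = CL/CD = 0.926 / 0.05799 = 16

L/D = 16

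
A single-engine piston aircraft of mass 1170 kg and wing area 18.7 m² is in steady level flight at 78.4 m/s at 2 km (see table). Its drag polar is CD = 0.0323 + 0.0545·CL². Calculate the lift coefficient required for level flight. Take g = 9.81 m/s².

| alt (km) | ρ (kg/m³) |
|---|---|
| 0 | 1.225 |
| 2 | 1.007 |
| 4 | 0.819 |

CL = 0.198

At 2 km, from the table: ρ = 1.007 kg/m³.
In steady level flight, lift balances weight: W = mg = 1170 × 9.81 = 11478 N.
Dynamic pressure q = 0.5 × 1.007 × 78.4² = 3095 Pa.
Required CL = L/(qS) = 11478/(3095·18.7) = 0.1983.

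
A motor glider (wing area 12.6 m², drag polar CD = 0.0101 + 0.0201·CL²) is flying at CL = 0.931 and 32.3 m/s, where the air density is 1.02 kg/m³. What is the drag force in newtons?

D = 185 N

CD = 0.0101 + 0.0201 × 0.931² = 0.02752
D = ½ρv²S·CD = ½ × 1.02 × 32.3² × 12.6 × 0.02752 = 185 N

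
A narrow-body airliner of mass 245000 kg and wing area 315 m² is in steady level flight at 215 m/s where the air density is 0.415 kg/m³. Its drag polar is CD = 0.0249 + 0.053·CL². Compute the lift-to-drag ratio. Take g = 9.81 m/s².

L/D = 13.6

Weight W = mg = 245000 × 9.81 = 2.4034×10^6 N; in level flight L = W.
Dynamic pressure q = 0.5 × 0.415 × 215² = 9592 Pa.
CL = 2W/(ρv²S) = 2×2.4034×10^6/(0.415×215²×315) = 0.7955.
CD = 0.0249 + 0.053 × 0.7955² = 0.05844.
L/D = CL/CD = 0.7955 / 0.05844 = 13.6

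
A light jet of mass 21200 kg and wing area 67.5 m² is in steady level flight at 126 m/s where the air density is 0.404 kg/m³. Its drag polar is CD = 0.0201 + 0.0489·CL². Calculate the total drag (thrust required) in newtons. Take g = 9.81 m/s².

Weight W = mg = 21200 × 9.81 = 2.0797×10^5 N; in level flight L = W.
q = ½ρv² = ½ × 0.404 × 126² = 3207 Pa.
Required CL = L/(qS) = 2.0797×10^5/(3207·67.5) = 0.9607.
CD = 0.0201 + 0.0489 × 0.9607² = 0.06524.
D = q·S·CD = 3207 × 67.5 × 0.06524 = 14120 N

D = 14100 N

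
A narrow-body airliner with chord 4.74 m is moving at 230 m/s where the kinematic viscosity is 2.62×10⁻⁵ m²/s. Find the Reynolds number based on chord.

Re = 4.16×10^7

Re = v·c/ν = 230 × 4.74 / (2.62×10⁻⁵) = 4.16×10^7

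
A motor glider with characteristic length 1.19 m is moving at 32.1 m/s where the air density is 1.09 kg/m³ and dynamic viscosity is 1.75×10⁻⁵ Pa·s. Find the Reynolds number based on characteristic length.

Re = 2.38×10^6

Re = ρ·v·c/μ = 1.09 × 32.1 × 1.19 / (1.75×10⁻⁵) = 2.38×10^6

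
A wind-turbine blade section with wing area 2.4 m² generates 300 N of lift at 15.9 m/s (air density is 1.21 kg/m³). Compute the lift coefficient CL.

From L = ½ρv²S·CL, rearranging gives CL = 2L/(ρv²S).
CL = 2 × 300 / (1.21 × 15.9² × 2.4) = 0.817

CL = 0.817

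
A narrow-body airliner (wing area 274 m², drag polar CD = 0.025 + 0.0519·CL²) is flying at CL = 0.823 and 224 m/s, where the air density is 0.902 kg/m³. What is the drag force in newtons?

CD = 0.025 + 0.0519 × 0.823² = 0.06015
D = ½ρv²S·CD = ½ × 0.902 × 224² × 274 × 0.06015 = 3.73×10^5 N

D = 3.73×10^5 N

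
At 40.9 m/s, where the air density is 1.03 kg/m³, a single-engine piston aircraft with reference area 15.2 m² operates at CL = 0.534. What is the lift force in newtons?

L = 6990 N

L = ½ρv²S·CL = ½ × 1.03 × 40.9² × 15.2 × 0.534 = 6990 N ≈ 6.99 kN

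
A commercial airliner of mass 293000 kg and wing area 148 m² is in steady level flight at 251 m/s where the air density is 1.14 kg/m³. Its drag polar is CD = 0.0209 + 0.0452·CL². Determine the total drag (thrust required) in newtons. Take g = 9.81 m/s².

D = 1.81×10^5 N

Weight W = mg = 293000 × 9.81 = 2.8743×10^6 N; in level flight L = W.
Dynamic pressure q = 0.5 × 1.14 × 251² = 35910 Pa.
Required CL = L/(qS) = 2.8743×10^6/(35910·148) = 0.5408.
CD = 0.0209 + 0.0452 × 0.5408² = 0.03412.
D = q·S·CD = 35910 × 148 × 0.03412 = 1.813×10^5 N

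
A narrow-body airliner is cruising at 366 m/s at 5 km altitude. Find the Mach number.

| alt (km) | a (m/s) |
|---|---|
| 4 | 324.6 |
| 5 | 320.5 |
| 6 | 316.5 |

M = 1.14

At 5 km, from the table: a = 320.5 m/s.
M = v/a = 366 / 320.5 = 1.14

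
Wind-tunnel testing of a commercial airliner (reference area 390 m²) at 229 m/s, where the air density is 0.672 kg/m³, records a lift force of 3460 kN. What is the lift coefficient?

From L = ½ρv²S·CL, rearranging gives CL = 2L/(ρv²S).
CL = 2 × 3.46×10^6 / (0.672 × 229² × 390) = 0.504

CL = 0.504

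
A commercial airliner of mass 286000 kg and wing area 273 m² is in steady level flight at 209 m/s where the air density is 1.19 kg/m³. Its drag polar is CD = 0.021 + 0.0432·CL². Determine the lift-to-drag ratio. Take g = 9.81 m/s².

Weight W = mg = 286000 × 9.81 = 2.8057×10^6 N; in level flight L = W.
Dynamic pressure q = 0.5 × 1.19 × 209² = 25990 Pa.
CL = 2W/(ρv²S) = 2×2.8057×10^6/(1.19×209²×273) = 0.3954.
CD = 0.021 + 0.0432 × 0.3954² = 0.02775.
L/D = CL/CD = 0.3954 / 0.02775 = 14.2

L/D = 14.2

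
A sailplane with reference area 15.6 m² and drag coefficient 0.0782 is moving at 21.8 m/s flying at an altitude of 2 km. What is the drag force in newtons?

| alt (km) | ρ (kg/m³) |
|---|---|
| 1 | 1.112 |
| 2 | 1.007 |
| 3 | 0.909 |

At 2 km, from the table: ρ = 1.007 kg/m³.
Dynamic pressure q = ½ρv² = ½ × 1.007 × 21.8² = 239.3 Pa.
D = q·S·CD = 239.3 × 15.6 × 0.0782 = 292 N

D = 292 N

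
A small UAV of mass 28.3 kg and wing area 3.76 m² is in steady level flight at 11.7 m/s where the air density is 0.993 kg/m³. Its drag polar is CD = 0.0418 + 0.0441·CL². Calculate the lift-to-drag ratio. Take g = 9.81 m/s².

L/D = 11.6

Level flight ⇒ L = W = m·g = 28.3 × 9.81 = 277.62 N.
q = ½ρv² = ½ × 0.993 × 11.7² = 67.97 Pa.
CL = W/(q·S) = 277.62 / (67.97 × 3.76) = 1.086.
CD = 0.0418 + 0.0441 × 1.086² = 0.09385.
L/D = CL/CD = 1.086 / 0.09385 = 11.6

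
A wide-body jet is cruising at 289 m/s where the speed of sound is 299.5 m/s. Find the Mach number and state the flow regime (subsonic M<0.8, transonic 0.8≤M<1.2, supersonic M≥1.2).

M = v/a = 289 / 299.5 = 0.965
M = 0.965 → transonic.

M = 0.965 (transonic)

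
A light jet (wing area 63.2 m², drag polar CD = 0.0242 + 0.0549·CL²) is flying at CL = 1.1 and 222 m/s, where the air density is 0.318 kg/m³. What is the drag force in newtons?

CD = 0.0242 + 0.0549 × 1.1² = 0.09063
D = ½ρv²S·CD = ½ × 0.318 × 222² × 63.2 × 0.09063 = 44900 N

D = 44900 N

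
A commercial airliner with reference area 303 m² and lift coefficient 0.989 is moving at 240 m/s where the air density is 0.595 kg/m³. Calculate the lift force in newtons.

L = 5.14×10^6 N

L = ½ρv²S·CL = ½ × 0.595 × 240² × 303 × 0.989 = 5.14×10^6 N ≈ 5140 kN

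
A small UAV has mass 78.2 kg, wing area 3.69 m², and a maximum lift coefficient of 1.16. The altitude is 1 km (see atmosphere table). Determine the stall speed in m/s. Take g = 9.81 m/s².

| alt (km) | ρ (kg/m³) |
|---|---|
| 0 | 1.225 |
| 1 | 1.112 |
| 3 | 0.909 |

V_stall = 18 m/s

At 1 km, from the table: ρ = 1.112 kg/m³.
Stall occurs when L = W at CL,max. W = mg = 78.2 × 9.81 = 767.1 N.
From L = ½ρV²S·CL,max = W: V_stall = √(2W/(ρSCL,max)) = √(2·767.1/(1.112·3.69·1.16))
V_stall = √322.3 = 18 m/s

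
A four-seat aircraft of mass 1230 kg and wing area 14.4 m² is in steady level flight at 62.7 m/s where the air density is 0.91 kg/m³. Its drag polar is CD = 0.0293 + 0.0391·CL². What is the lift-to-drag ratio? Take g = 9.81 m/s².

In steady level flight, lift balances weight: W = mg = 1230 × 9.81 = 12066 N.
Dynamic pressure q = 0.5 × 0.91 × 62.7² = 1789 Pa.
Required CL = L/(qS) = 12066/(1789·14.4) = 0.4685.
CD = 0.0293 + 0.0391 × 0.4685² = 0.03788.
L/D = CL/CD = 0.4685 / 0.03788 = 12.4

L/D = 12.4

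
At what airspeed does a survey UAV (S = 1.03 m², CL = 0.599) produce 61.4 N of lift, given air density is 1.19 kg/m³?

L = ½ρv²S·CL ⇒ v = √(2L/(ρ·S·CL))
v = √(2 × 61.4 / (1.19 × 1.03 × 0.599)) = √167.3 = 12.9 m/s

v = 12.9 m/s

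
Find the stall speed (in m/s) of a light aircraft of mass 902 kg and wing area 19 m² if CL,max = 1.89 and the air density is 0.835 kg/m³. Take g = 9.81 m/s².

V_stall = 24.3 m/s

Stall occurs when L = W at CL,max. W = mg = 902 × 9.81 = 8849 N.
From L = ½ρV²S·CL,max = W: V_stall = √(2W/(ρSCL,max)) = √(2·8849/(0.835·19·1.89))
V_stall = √590.2 = 24.3 m/s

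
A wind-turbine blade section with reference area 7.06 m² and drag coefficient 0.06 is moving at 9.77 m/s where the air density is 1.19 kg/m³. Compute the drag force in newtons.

D = ½ρv²S·CD = ½ × 1.19 × 9.77² × 7.06 × 0.06 = 24.1 N

D = 24.1 N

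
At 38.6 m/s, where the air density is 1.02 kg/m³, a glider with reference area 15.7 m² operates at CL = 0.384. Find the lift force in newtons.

L = 4580 N

L = ½ρv²S·CL = ½ × 1.02 × 38.6² × 15.7 × 0.384 = 4580 N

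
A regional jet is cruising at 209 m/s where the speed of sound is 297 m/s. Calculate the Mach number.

M = v/a = 209 / 297 = 0.704

M = 0.704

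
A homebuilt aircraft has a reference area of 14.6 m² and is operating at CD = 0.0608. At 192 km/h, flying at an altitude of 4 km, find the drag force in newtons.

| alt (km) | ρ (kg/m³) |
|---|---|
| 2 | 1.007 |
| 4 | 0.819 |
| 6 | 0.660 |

D = 1030 N

At 4 km, from the table: ρ = 0.819 kg/m³.
Convert speed: v = 192 km/h ÷ 3.6 = 53.33 m/s.
Dynamic pressure q = ½ρv² = ½ × 0.819 × 53.33² = 1165 Pa.
D = q·S·CD = 1165 × 14.6 × 0.0608 = 1030 N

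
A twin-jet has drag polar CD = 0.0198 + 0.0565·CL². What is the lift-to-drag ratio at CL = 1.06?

CD = 0.0198 + 0.0565 × 1.06² = 0.08328
L/D = CL/CD = 1.06 / 0.08328 = 12.7

L/D = 12.7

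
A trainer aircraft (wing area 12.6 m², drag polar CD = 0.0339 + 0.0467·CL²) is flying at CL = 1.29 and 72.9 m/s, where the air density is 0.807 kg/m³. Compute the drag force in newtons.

CD = 0.0339 + 0.0467 × 1.29² = 0.1116
D = ½ρv²S·CD = ½ × 0.807 × 72.9² × 12.6 × 0.1116 = 3020 N

D = 3020 N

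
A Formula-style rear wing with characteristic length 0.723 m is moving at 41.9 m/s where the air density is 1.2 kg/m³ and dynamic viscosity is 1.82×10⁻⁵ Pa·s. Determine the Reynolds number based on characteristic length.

Re = 2×10^6

Re = ρ·v·c/μ = 1.2 × 41.9 × 0.723 / (1.82×10⁻⁵) = 2×10^6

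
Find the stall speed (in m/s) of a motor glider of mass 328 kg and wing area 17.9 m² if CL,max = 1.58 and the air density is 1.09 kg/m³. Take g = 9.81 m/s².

Weight W = mg = 328 × 9.81 = 3218 N.
From L = ½ρV²S·CL,max = W: V_stall = √(2W/(ρSCL,max)) = √(2·3218/(1.09·17.9·1.58))
V_stall = √208.8 = 14.4 m/s

V_stall = 14.4 m/s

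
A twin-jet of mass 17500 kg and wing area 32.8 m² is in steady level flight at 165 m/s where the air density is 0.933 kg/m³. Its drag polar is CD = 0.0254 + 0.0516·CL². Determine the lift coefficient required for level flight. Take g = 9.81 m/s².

Level flight ⇒ L = W = m·g = 17500 × 9.81 = 1.7168×10^5 N.
Dynamic pressure q = 0.5 × 0.933 × 165² = 12700 Pa.
CL = 2W/(ρv²S) = 2×1.7168×10^5/(0.933×165²×32.8) = 0.4121.

CL = 0.412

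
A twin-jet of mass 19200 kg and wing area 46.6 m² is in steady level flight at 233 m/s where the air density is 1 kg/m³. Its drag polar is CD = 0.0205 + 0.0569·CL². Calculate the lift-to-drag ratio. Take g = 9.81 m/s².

L/D = 6.84

Weight W = mg = 19200 × 9.81 = 1.8835×10^5 N; in level flight L = W.
q = ½ρv² = ½ × 1 × 233² = 27140 Pa.
CL = 2W/(ρv²S) = 2×1.8835×10^5/(1×233²×46.6) = 0.1489.
CD = 0.0205 + 0.0569 × 0.1489² = 0.02176.
L/D = CL/CD = 0.1489 / 0.02176 = 6.84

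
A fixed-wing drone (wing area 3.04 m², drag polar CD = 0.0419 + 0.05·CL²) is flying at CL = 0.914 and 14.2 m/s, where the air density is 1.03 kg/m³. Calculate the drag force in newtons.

CD = 0.0419 + 0.05 × 0.914² = 0.08367
D = ½ρv²S·CD = ½ × 1.03 × 14.2² × 3.04 × 0.08367 = 26.4 N

D = 26.4 N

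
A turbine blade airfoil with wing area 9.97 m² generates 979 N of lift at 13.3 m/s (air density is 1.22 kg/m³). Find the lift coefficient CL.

CL = 0.91

From L = ½ρv²S·CL, rearranging gives CL = 2L/(ρv²S).
CL = 2 × 979 / (1.22 × 13.3² × 9.97) = 0.91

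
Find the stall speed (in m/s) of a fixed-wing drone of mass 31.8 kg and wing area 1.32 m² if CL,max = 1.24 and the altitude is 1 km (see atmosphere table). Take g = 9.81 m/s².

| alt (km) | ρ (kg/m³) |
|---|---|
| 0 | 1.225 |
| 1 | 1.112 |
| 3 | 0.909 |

V_stall = 18.5 m/s

At 1 km, from the table: ρ = 1.112 kg/m³.
At stall, lift equals weight: L = W = m·g = 31.8 × 9.81 = 312 N.
From L = ½ρV²S·CL,max = W: V_stall = √(2W/(ρSCL,max)) = √(2·312/(1.112·1.32·1.24))
V_stall = √342.8 = 18.5 m/s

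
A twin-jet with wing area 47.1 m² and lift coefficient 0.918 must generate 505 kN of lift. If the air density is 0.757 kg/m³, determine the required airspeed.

v = 176 m/s

L = ½ρv²S·CL ⇒ v = √(2L/(ρ·S·CL))
v = √(2 × 5.05×10^5 / (0.757 × 47.1 × 0.918)) = √30860 = 176 m/s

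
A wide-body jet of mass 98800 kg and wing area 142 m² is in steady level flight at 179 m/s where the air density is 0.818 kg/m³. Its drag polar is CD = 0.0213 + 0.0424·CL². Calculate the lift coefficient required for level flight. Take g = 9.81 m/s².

Weight W = mg = 98800 × 9.81 = 9.6923×10^5 N; in level flight L = W.
Dynamic pressure q = 0.5 × 0.818 × 179² = 13100 Pa.
Required CL = L/(qS) = 9.6923×10^5/(13100·142) = 0.5208.

CL = 0.521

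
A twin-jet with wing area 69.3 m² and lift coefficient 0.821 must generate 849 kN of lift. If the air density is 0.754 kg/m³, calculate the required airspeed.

L = ½ρv²S·CL ⇒ v = √(2L/(ρ·S·CL))
v = √(2 × 8.49×10^5 / (0.754 × 69.3 × 0.821)) = √39580 = 199 m/s

v = 199 m/s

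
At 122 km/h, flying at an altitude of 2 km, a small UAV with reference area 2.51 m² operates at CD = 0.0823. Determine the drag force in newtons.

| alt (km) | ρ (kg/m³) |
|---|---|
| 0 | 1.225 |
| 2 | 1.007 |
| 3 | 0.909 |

D = 119 N

At 2 km, from the table: ρ = 1.007 kg/m³.
Convert speed: v = 122 km/h ÷ 3.6 = 33.89 m/s.
D = ½ρv²S·CD = ½ × 1.007 × 33.89² × 2.51 × 0.0823 = 119 N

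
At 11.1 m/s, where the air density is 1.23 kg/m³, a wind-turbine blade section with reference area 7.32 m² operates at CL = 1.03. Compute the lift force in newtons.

L = 571 N

L = ½ρv²S·CL = ½ × 1.23 × 11.1² × 7.32 × 1.03 = 571 N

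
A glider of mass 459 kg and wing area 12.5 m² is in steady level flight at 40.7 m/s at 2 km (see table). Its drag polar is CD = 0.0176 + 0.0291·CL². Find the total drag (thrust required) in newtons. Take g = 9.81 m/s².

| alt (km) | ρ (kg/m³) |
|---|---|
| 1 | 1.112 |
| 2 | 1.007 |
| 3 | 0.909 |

At 2 km, from the table: ρ = 1.007 kg/m³.
Level flight ⇒ L = W = m·g = 459 × 9.81 = 4502.8 N.
q = ½ρv² = ½ × 1.007 × 40.7² = 834 Pa.
CL = W/(q·S) = 4502.8 / (834 × 12.5) = 0.4319.
CD = 0.0176 + 0.0291 × 0.4319² = 0.02303.
D = q·S·CD = 834 × 12.5 × 0.02303 = 240.1 N

D = 240 N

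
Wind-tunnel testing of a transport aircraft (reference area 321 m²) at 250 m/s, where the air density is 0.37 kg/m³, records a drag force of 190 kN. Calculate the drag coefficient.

From D = ½ρv²S·CD, rearranging gives CD = 2D/(ρv²S).
CD = 2 × 1.9×10^5 / (0.37 × 250² × 321) = 0.0512

CD = 0.0512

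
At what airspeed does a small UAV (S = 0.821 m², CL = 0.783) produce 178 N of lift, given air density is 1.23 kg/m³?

L = ½ρv²S·CL ⇒ v = √(2L/(ρ·S·CL))
v = √(2 × 178 / (1.23 × 0.821 × 0.783)) = √450.2 = 21.2 m/s

v = 21.2 m/s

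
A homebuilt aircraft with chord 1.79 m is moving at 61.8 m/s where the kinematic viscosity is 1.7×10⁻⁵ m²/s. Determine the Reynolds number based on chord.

Re = v·c/ν = 61.8 × 1.79 / (1.7×10⁻⁵) = 6.51×10^6

Re = 6.51×10^6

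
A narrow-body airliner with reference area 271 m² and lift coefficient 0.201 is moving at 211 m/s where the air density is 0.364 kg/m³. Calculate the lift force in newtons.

L = ½ρv²S·CL = ½ × 0.364 × 211² × 271 × 0.201 = 4.41×10^5 N ≈ 441 kN

L = 4.41×10^5 N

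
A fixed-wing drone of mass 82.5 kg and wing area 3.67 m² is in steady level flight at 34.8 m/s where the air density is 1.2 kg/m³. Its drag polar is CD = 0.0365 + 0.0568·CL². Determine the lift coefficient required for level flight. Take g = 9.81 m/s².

CL = 0.303

Weight W = mg = 82.5 × 9.81 = 809.33 N; in level flight L = W.
Dynamic pressure q = 0.5 × 1.2 × 34.8² = 726.6 Pa.
CL = W/(q·S) = 809.33 / (726.6 × 3.67) = 0.3035.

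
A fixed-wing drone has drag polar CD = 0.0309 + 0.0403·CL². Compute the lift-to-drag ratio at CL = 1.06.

L/D = 13.9

CD = 0.0309 + 0.0403 × 1.06² = 0.07618
L/D = CL/CD = 1.06 / 0.07618 = 13.9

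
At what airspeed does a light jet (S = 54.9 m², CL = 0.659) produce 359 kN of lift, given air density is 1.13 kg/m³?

v = 133 m/s

L = ½ρv²S·CL ⇒ v = √(2L/(ρ·S·CL))
v = √(2 × 3.59×10^5 / (1.13 × 54.9 × 0.659)) = √17560 = 133 m/s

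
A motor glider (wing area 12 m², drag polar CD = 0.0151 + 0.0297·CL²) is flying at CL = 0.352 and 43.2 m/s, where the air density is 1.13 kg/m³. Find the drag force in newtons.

CD = 0.0151 + 0.0297 × 0.352² = 0.01878
D = ½ρv²S·CD = ½ × 1.13 × 43.2² × 12 × 0.01878 = 238 N

D = 238 N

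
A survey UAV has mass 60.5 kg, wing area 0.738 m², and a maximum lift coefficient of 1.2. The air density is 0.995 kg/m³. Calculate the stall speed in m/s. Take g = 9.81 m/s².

Weight W = mg = 60.5 × 9.81 = 593.5 N.
V_stall = √(2W/(ρ·S·CL,max)) = √(2 × 593.5 / (0.995 × 0.738 × 1.2))
V_stall = √1347 = 36.7 m/s

V_stall = 36.7 m/s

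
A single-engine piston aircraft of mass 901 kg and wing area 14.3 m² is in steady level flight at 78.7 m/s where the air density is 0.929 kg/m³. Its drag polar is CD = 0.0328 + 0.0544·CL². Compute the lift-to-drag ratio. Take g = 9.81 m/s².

L/D = 6.08

Level flight ⇒ L = W = m·g = 901 × 9.81 = 8838.8 N.
q = ½ρv² = ½ × 0.929 × 78.7² = 2877 Pa.
CL = 2W/(ρv²S) = 2×8838.8/(0.929×78.7²×14.3) = 0.2148.
CD = 0.0328 + 0.0544 × 0.2148² = 0.03531.
L/D = CL/CD = 0.2148 / 0.03531 = 6.08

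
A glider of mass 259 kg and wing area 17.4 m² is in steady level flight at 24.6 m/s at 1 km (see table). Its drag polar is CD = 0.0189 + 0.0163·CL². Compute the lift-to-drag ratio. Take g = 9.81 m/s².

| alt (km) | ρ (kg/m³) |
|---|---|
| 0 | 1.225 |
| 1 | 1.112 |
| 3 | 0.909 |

At 1 km, from the table: ρ = 1.112 kg/m³.
In steady level flight, lift balances weight: W = mg = 259 × 9.81 = 2540.8 N.
q = ½ρv² = ½ × 1.112 × 24.6² = 336.5 Pa.
CL = W/(q·S) = 2540.8 / (336.5 × 17.4) = 0.434.
CD = 0.0189 + 0.0163 × 0.434² = 0.02197.
L/D = CL/CD = 0.434 / 0.02197 = 19.8

L/D = 19.8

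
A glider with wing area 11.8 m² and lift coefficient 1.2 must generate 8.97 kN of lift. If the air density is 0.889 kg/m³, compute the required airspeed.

L = ½ρv²S·CL ⇒ v = √(2L/(ρ·S·CL))
v = √(2 × 8970 / (0.889 × 11.8 × 1.2)) = √1425 = 37.8 m/s

v = 37.8 m/s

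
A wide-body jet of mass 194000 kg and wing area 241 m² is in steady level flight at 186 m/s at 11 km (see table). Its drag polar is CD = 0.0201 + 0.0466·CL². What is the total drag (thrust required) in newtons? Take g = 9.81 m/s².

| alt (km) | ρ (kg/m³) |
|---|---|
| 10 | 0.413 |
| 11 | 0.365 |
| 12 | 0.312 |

D = 1.42×10^5 N

At 11 km, from the table: ρ = 0.365 kg/m³.
Level flight ⇒ L = W = m·g = 194000 × 9.81 = 1.9031×10^6 N.
q = ½ρv² = ½ × 0.365 × 186² = 6314 Pa.
Required CL = L/(qS) = 1.9031×10^6/(6314·241) = 1.251.
CD = 0.0201 + 0.0466 × 1.251² = 0.093.
D = q·S·CD = 6314 × 241 × 0.093 = 1.415×10^5 N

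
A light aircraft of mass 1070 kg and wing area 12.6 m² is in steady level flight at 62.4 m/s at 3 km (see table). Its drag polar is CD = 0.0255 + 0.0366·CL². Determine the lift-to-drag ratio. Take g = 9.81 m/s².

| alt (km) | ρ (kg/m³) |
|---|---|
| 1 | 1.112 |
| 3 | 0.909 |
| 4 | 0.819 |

L/D = 14

At 3 km, from the table: ρ = 0.909 kg/m³.
Level flight ⇒ L = W = m·g = 1070 × 9.81 = 10497 N.
q = ½ρv² = ½ × 0.909 × 62.4² = 1770 Pa.
CL = W/(q·S) = 10497 / (1770 × 12.6) = 0.4707.
CD = 0.0255 + 0.0366 × 0.4707² = 0.03361.
L/D = CL/CD = 0.4707 / 0.03361 = 14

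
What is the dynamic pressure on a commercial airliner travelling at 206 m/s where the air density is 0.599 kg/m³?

q = ½ρv² = ½ × 0.599 × 206² = 12700 Pa

q = 12700 Pa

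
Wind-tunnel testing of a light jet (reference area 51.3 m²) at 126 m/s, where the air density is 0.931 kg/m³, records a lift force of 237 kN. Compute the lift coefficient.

From L = ½ρv²S·CL, rearranging gives CL = 2L/(ρv²S).
CL = 2 × 2.37×10^5 / (0.931 × 126² × 51.3) = 0.625

CL = 0.625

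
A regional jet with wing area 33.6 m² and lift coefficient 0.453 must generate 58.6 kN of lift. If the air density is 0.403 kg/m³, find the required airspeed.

L = ½ρv²S·CL ⇒ v = √(2L/(ρ·S·CL))
v = √(2 × 58600 / (0.403 × 33.6 × 0.453)) = √19110 = 138 m/s

v = 138 m/s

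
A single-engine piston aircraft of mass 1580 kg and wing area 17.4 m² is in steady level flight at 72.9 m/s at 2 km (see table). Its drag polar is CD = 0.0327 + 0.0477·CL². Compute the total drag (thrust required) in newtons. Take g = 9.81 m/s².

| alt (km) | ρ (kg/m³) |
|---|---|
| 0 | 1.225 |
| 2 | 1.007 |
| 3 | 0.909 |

D = 1770 N

At 2 km, from the table: ρ = 1.007 kg/m³.
In steady level flight, lift balances weight: W = mg = 1580 × 9.81 = 15500 N.
q = ½ρv² = ½ × 1.007 × 72.9² = 2676 Pa.
CL = 2W/(ρv²S) = 2×15500/(1.007×72.9²×17.4) = 0.3329.
CD = 0.0327 + 0.0477 × 0.3329² = 0.03799.
D = q·S·CD = 2676 × 17.4 × 0.03799 = 1769 N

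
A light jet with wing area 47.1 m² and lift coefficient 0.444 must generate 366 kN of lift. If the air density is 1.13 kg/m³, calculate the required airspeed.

L = ½ρv²S·CL ⇒ v = √(2L/(ρ·S·CL))
v = √(2 × 3.66×10^5 / (1.13 × 47.1 × 0.444)) = √30980 = 176 m/s

v = 176 m/s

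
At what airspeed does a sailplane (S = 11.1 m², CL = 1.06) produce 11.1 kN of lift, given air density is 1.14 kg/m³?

v = 40.7 m/s

L = ½ρv²S·CL ⇒ v = √(2L/(ρ·S·CL))
v = √(2 × 11100 / (1.14 × 11.1 × 1.06)) = √1655 = 40.7 m/s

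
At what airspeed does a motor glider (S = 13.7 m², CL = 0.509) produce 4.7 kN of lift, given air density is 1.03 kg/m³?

v = 36.2 m/s

L = ½ρv²S·CL ⇒ v = √(2L/(ρ·S·CL))
v = √(2 × 4700 / (1.03 × 13.7 × 0.509)) = √1309 = 36.2 m/s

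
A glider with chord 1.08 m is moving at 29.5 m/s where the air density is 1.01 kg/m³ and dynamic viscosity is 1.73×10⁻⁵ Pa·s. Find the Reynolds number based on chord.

Re = ρ·v·c/μ = 1.01 × 29.5 × 1.08 / (1.73×10⁻⁵) = 1.86×10^6

Re = 1.86×10^6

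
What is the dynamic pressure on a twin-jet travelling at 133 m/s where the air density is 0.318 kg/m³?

q = 2810 Pa

q = ½ρv² = ½ × 0.318 × 133² = 2810 Pa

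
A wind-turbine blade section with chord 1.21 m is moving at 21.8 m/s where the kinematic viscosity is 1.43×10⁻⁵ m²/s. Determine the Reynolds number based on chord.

Re = 1.84×10^6

Re = v·c/ν = 21.8 × 1.21 / (1.43×10⁻⁵) = 1.84×10^6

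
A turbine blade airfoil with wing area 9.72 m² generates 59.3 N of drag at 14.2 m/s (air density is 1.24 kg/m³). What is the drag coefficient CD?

CD = 0.0488

From D = ½ρv²S·CD, rearranging gives CD = 2D/(ρv²S).
CD = 2 × 59.3 / (1.24 × 14.2² × 9.72) = 0.0488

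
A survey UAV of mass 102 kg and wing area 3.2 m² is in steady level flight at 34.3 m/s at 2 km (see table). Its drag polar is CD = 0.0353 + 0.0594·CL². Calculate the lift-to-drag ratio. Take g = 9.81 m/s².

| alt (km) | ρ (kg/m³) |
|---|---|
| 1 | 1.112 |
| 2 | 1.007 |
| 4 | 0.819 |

L/D = 10.2

At 2 km, from the table: ρ = 1.007 kg/m³.
In steady level flight, lift balances weight: W = mg = 102 × 9.81 = 1000.6 N.
Dynamic pressure q = 0.5 × 1.007 × 34.3² = 592.4 Pa.
CL = W/(q·S) = 1000.6 / (592.4 × 3.2) = 0.5279.
CD = 0.0353 + 0.0594 × 0.5279² = 0.05185.
L/D = CL/CD = 0.5279 / 0.05185 = 10.2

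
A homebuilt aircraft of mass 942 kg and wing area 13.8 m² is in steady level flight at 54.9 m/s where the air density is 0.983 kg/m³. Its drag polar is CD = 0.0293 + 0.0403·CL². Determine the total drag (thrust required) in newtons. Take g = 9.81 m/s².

D = 767 N

In steady level flight, lift balances weight: W = mg = 942 × 9.81 = 9241 N.
q = ½ρv² = ½ × 0.983 × 54.9² = 1481 Pa.
CL = W/(q·S) = 9241 / (1481 × 13.8) = 0.452.
CD = 0.0293 + 0.0403 × 0.452² = 0.03753.
D = q·S·CD = 1481 × 13.8 × 0.03753 = 767.3 N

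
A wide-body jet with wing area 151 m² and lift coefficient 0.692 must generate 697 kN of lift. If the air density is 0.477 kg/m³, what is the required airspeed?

v = 167 m/s

L = ½ρv²S·CL ⇒ v = √(2L/(ρ·S·CL))
v = √(2 × 6.97×10^5 / (0.477 × 151 × 0.692)) = √27970 = 167 m/s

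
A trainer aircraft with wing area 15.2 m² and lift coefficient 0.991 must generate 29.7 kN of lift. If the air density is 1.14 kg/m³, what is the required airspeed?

v = 58.8 m/s

L = ½ρv²S·CL ⇒ v = √(2L/(ρ·S·CL))
v = √(2 × 29700 / (1.14 × 15.2 × 0.991)) = √3459 = 58.8 m/s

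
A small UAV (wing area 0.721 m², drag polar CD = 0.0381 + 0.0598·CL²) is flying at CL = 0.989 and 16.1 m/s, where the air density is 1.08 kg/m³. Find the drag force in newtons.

D = 9.75 N

CD = 0.0381 + 0.0598 × 0.989² = 0.09659
D = ½ρv²S·CD = ½ × 1.08 × 16.1² × 0.721 × 0.09659 = 9.75 N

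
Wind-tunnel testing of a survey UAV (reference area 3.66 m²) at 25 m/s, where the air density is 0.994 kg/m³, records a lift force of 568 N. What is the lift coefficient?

CL = 0.5

From L = ½ρv²S·CL, rearranging gives CL = 2L/(ρv²S).
CL = 2 × 568 / (0.994 × 25² × 3.66) = 0.5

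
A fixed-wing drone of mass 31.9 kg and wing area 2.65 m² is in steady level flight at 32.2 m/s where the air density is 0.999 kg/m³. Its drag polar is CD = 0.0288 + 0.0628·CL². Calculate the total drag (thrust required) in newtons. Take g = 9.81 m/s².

Weight W = mg = 31.9 × 9.81 = 312.94 N; in level flight L = W.
Dynamic pressure q = 0.5 × 0.999 × 32.2² = 517.9 Pa.
Required CL = L/(qS) = 312.94/(517.9·2.65) = 0.228.
CD = 0.0288 + 0.0628 × 0.228² = 0.03207.
D = q·S·CD = 517.9 × 2.65 × 0.03207 = 44.01 N

D = 44 N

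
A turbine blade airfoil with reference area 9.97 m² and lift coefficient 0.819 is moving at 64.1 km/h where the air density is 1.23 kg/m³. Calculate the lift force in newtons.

Convert speed: v = 64.1 km/h ÷ 3.6 = 17.81 m/s.
L = ½ρv²S·CL = ½ × 1.23 × 17.81² × 9.97 × 0.819 = 1590 N

L = 1590 N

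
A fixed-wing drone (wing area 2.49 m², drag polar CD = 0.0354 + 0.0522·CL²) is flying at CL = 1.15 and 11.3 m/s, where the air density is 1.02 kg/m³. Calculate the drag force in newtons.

CD = 0.0354 + 0.0522 × 1.15² = 0.1044
D = ½ρv²S·CD = ½ × 1.02 × 11.3² × 2.49 × 0.1044 = 16.9 N

D = 16.9 N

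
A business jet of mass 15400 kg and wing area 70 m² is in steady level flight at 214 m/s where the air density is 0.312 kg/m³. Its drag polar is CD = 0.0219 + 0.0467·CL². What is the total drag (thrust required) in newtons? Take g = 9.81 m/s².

D = 13100 N

Weight W = mg = 15400 × 9.81 = 1.5107×10^5 N; in level flight L = W.
Dynamic pressure q = 0.5 × 0.312 × 214² = 7144 Pa.
Required CL = L/(qS) = 1.5107×10^5/(7144·70) = 0.3021.
CD = 0.0219 + 0.0467 × 0.3021² = 0.02616.
D = q·S·CD = 7144 × 70 × 0.02616 = 13080 N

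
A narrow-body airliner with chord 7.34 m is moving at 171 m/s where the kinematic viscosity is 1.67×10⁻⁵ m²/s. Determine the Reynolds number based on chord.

Re = 7.52×10^7

Re = v·c/ν = 171 × 7.34 / (1.67×10⁻⁵) = 7.52×10^7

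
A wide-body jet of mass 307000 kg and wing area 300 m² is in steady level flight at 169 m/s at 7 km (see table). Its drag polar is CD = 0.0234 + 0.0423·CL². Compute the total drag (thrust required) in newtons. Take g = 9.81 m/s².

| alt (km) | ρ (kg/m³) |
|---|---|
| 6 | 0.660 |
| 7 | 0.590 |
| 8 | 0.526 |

At 7 km, from the table: ρ = 0.590 kg/m³.
Weight W = mg = 307000 × 9.81 = 3.0117×10^6 N; in level flight L = W.
Dynamic pressure q = 0.5 × 0.59 × 169² = 8425 Pa.
CL = 2W/(ρv²S) = 2×3.0117×10^6/(0.59×169²×300) = 1.191.
CD = 0.0234 + 0.0423 × 1.191² = 0.08345.
D = q·S·CD = 8425 × 300 × 0.08345 = 2.109×10^5 N

D = 2.11×10^5 N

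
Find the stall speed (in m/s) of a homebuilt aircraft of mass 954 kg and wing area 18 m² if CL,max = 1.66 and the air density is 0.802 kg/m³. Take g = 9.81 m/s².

V_stall = 27.9 m/s

Stall occurs when L = W at CL,max. W = mg = 954 × 9.81 = 9359 N.
From L = ½ρV²S·CL,max = W: V_stall = √(2W/(ρSCL,max)) = √(2·9359/(0.802·18·1.66))
V_stall = √781.1 = 27.9 m/s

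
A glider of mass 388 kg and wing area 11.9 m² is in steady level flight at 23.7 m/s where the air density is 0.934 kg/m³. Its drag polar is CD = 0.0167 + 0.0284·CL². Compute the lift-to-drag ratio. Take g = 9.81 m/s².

Weight W = mg = 388 × 9.81 = 3806.3 N; in level flight L = W.
Dynamic pressure q = 0.5 × 0.934 × 23.7² = 262.3 Pa.
CL = W/(q·S) = 3806.3 / (262.3 × 11.9) = 1.219.
CD = 0.0167 + 0.0284 × 1.219² = 0.05893.
L/D = CL/CD = 1.219 / 0.05893 = 20.7

L/D = 20.7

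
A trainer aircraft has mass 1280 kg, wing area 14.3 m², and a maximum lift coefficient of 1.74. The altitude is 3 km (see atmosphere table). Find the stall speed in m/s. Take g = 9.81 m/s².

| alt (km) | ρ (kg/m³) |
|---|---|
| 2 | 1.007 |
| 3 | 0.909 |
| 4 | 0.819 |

At 3 km, from the table: ρ = 0.909 kg/m³.
Weight W = mg = 1280 × 9.81 = 12560 N.
From L = ½ρV²S·CL,max = W: V_stall = √(2W/(ρSCL,max)) = √(2·12560/(0.909·14.3·1.74))
V_stall = √1110 = 33.3 m/s

V_stall = 33.3 m/s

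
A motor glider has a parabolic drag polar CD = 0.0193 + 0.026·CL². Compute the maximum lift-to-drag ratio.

(L/D)max = 22.3

For CD = CD0 + K·CL², (L/D)max occurs at CL* = √(CD0/K) and equals 1/(2√(K·CD0)).
(L/D)max = 1/(2√(0.026 × 0.0193)) = 1/(2 × 0.0224) = 22.3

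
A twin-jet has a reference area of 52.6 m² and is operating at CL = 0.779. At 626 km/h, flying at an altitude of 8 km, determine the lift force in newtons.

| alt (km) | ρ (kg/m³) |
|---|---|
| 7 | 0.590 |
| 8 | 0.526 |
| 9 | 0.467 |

At 8 km, from the table: ρ = 0.526 kg/m³.
Convert speed: v = 626 km/h ÷ 3.6 = 173.9 m/s.
L = ½ρv²S·CL = ½ × 0.526 × 173.9² × 52.6 × 0.779 = 3.26×10^5 N ≈ 326 kN

L = 3.26×10^5 N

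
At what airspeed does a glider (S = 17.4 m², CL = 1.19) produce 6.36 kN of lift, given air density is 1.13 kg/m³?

v = 23.3 m/s

L = ½ρv²S·CL ⇒ v = √(2L/(ρ·S·CL))
v = √(2 × 6360 / (1.13 × 17.4 × 1.19)) = √543.6 = 23.3 m/s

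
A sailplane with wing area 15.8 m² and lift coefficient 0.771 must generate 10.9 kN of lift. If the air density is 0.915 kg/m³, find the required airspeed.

v = 44.2 m/s

L = ½ρv²S·CL ⇒ v = √(2L/(ρ·S·CL))
v = √(2 × 10900 / (0.915 × 15.8 × 0.771)) = √1956 = 44.2 m/s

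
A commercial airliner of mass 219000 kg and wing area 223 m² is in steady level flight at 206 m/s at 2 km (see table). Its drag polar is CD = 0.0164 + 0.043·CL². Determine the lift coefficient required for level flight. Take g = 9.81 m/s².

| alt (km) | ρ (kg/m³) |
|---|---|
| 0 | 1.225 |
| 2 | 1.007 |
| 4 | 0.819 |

At 2 km, from the table: ρ = 1.007 kg/m³.
Weight W = mg = 219000 × 9.81 = 2.1484×10^6 N; in level flight L = W.
q = ½ρv² = ½ × 1.007 × 206² = 21370 Pa.
Required CL = L/(qS) = 2.1484×10^6/(21370·223) = 0.4509.

CL = 0.451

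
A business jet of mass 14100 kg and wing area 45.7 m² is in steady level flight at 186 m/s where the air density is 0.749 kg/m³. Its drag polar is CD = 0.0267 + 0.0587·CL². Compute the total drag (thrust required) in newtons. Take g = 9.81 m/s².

D = 17700 N

Weight W = mg = 14100 × 9.81 = 1.3832×10^5 N; in level flight L = W.
Dynamic pressure q = 0.5 × 0.749 × 186² = 12960 Pa.
CL = 2W/(ρv²S) = 2×1.3832×10^5/(0.749×186²×45.7) = 0.2336.
CD = 0.0267 + 0.0587 × 0.2336² = 0.0299.
D = q·S·CD = 12960 × 45.7 × 0.0299 = 17710 N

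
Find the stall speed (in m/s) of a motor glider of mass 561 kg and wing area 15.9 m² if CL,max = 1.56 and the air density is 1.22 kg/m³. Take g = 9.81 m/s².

Stall occurs when L = W at CL,max. W = mg = 561 × 9.81 = 5503 N.
From L = ½ρV²S·CL,max = W: V_stall = √(2W/(ρSCL,max)) = √(2·5503/(1.22·15.9·1.56))
V_stall = √363.7 = 19.1 m/s

V_stall = 19.1 m/s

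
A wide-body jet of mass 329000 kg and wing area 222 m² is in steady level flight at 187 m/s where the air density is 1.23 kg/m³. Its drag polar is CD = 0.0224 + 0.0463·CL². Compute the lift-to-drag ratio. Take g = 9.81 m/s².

Weight W = mg = 329000 × 9.81 = 3.2275×10^6 N; in level flight L = W.
q = ½ρv² = ½ × 1.23 × 187² = 21510 Pa.
Required CL = L/(qS) = 3.2275×10^6/(21510·222) = 0.676.
CD = 0.0224 + 0.0463 × 0.676² = 0.04356.
L/D = CL/CD = 0.676 / 0.04356 = 15.5

L/D = 15.5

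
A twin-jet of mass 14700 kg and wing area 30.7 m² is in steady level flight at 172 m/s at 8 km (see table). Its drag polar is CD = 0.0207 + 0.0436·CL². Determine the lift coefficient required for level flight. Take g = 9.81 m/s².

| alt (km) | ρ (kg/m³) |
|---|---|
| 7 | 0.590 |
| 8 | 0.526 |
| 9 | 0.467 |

At 8 km, from the table: ρ = 0.526 kg/m³.
In steady level flight, lift balances weight: W = mg = 14700 × 9.81 = 1.4421×10^5 N.
Dynamic pressure q = 0.5 × 0.526 × 172² = 7781 Pa.
Required CL = L/(qS) = 1.4421×10^5/(7781·30.7) = 0.6037.

CL = 0.604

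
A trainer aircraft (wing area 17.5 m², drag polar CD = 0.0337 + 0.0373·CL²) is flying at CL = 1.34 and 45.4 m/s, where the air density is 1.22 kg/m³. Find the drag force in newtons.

CD = 0.0337 + 0.0373 × 1.34² = 0.1007
D = ½ρv²S·CD = ½ × 1.22 × 45.4² × 17.5 × 0.1007 = 2220 N

D = 2220 N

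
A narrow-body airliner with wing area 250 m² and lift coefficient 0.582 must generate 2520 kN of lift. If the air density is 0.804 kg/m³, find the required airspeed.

L = ½ρv²S·CL ⇒ v = √(2L/(ρ·S·CL))
v = √(2 × 2.52×10^6 / (0.804 × 250 × 0.582)) = √43080 = 208 m/s

v = 208 m/s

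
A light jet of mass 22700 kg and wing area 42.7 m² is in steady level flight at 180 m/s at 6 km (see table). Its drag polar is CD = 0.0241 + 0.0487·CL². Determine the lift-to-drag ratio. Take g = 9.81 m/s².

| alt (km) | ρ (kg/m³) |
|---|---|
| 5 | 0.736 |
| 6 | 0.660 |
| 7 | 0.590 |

At 6 km, from the table: ρ = 0.660 kg/m³.
Weight W = mg = 22700 × 9.81 = 2.2269×10^5 N; in level flight L = W.
Dynamic pressure q = 0.5 × 0.66 × 180² = 10690 Pa.
CL = 2W/(ρv²S) = 2×2.2269×10^5/(0.66×180²×42.7) = 0.4878.
CD = 0.0241 + 0.0487 × 0.4878² = 0.03569.
L/D = CL/CD = 0.4878 / 0.03569 = 13.7

L/D = 13.7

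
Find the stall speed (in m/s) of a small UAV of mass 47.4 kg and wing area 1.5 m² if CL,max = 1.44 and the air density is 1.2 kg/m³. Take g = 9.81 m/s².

Stall occurs when L = W at CL,max. W = mg = 47.4 × 9.81 = 465 N.
V_stall = √(2W/(ρ·S·CL,max)) = √(2 × 465 / (1.2 × 1.5 × 1.44))
V_stall = √358.8 = 18.9 m/s

V_stall = 18.9 m/s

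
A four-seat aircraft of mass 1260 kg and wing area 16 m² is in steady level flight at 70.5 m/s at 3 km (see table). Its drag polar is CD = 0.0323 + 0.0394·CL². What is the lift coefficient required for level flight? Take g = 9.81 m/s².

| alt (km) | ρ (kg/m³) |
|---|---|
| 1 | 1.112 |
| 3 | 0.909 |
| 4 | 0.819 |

At 3 km, from the table: ρ = 0.909 kg/m³.
Weight W = mg = 1260 × 9.81 = 12361 N; in level flight L = W.
Dynamic pressure q = 0.5 × 0.909 × 70.5² = 2259 Pa.
CL = 2W/(ρv²S) = 2×12361/(0.909×70.5²×16) = 0.342.

CL = 0.342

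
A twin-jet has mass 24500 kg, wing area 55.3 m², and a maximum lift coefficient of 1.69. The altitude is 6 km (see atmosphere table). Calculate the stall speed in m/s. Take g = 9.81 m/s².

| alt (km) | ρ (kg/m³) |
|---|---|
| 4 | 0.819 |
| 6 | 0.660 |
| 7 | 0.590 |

At 6 km, from the table: ρ = 0.660 kg/m³.
Stall occurs when L = W at CL,max. W = mg = 24500 × 9.81 = 2.403×10^5 N.
From L = ½ρV²S·CL,max = W: V_stall = √(2W/(ρSCL,max)) = √(2·2.403×10^5/(0.66·55.3·1.69))
V_stall = √7793 = 88.3 m/s

V_stall = 88.3 m/s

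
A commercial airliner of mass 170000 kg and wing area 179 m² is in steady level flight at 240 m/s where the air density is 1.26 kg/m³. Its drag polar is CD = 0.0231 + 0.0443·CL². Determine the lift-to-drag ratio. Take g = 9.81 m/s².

Level flight ⇒ L = W = m·g = 170000 × 9.81 = 1.6677×10^6 N.
Dynamic pressure q = 0.5 × 1.26 × 240² = 36290 Pa.
Required CL = L/(qS) = 1.6677×10^6/(36290·179) = 0.2567.
CD = 0.0231 + 0.0443 × 0.2567² = 0.02602.
L/D = CL/CD = 0.2567 / 0.02602 = 9.87

L/D = 9.87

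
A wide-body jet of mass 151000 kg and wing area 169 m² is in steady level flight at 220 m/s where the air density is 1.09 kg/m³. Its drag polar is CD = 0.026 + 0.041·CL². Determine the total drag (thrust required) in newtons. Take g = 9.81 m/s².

D = 1.36×10^5 N

Level flight ⇒ L = W = m·g = 151000 × 9.81 = 1.4813×10^6 N.
q = ½ρv² = ½ × 1.09 × 220² = 26380 Pa.
CL = 2W/(ρv²S) = 2×1.4813×10^6/(1.09×220²×169) = 0.3323.
CD = 0.026 + 0.041 × 0.3323² = 0.03053.
D = q·S·CD = 26380 × 169 × 0.03053 = 1.361×10^5 N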